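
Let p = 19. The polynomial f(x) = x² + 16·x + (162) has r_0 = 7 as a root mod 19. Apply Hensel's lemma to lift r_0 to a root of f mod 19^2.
r_1 = 273 (mod 361)

Hensel: r_{i+1} = r_i − f(r_i)·(f′(r_i))^{-1} mod 19^{i+2}, f′(x) = 2x + 16. Iterate:
  r_0 = 7 (mod 19)
  r_1 = 273 (mod 361)
Final: r = 273 satisfies f(r) ≡ 0 mod 19^2.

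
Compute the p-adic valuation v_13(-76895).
v_13(-76895) = 3

v_13(n) is the largest exponent k such that 13^k divides n. Factor out: -76895 = -13^3 · 35. (Sign doesn't affect v_p.) So v_13(-76895) = 3.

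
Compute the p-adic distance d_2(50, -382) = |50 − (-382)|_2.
d_2(50, -382) = 1/16

Step 1 — x − y = 50 − (-382) = 432. Step 2 — v_2(432) = 4 (factor: 432 = (2^4 · 27); the sign does not affect v_p). Step 3 — |x − y|_2 = 2^{-4} = 1/16.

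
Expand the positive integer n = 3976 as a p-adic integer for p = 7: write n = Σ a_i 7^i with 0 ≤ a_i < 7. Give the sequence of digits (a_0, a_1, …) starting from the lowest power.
(a_0, a_1, …) = (0, 1, 4, 4, 1)

Repeated division by 7 gives the digits low-to-high: 3976 = 1·7^1 + 4·7^2 + 4·7^3 + 1·7^4. Digit sequence: (0, 1, 4, 4, 1).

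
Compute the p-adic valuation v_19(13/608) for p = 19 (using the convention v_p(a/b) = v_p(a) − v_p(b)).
v_19(13/608) = -1

Factor powers of 19 from the numerator and denominator of the reduced fraction: 13 = 19^0 · 13 and 608 = 19^1 · 32. Apply v_p(a/b) = v_p(a) − v_p(b): v_19(13/608) = 0 − 1 = -1.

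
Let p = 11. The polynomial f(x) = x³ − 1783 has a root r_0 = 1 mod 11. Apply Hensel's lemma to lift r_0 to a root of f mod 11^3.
r_2 = 474 (mod 1331)

Hensel: r_{i+1} = r_i − f(r_i)/f′(r_i) mod 11^{i+2}, where f′(x) = 3x². Iterate:
  r_0 = 1 (mod 11)
  r_1 = 111 (mod 121)
  r_2 = 474 (mod 1331)
Final: r = 474 with f(r) ≡ 0 mod 11^3.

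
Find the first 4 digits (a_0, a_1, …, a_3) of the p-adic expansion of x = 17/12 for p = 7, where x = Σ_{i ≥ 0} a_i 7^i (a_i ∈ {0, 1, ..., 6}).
(a_0, …, a_3) = (2, 4, 0, 4)

v_7(17/12) = 0 (numerator and denominator both coprime to 7), so x ∈ ℤ_7^×. Compute digits iteratively via a_i = x_i mod 7, x_{i+1} = (x_i − a_i)/7, with x_0 = x:
  x_0 = 17/12;  a_0 = 2;  x_1 = (x_0 − 2)/7 = -1/12
  x_1 = -1/12;  a_1 = 4;  x_2 = (x_1 − 4)/7 = -7/12
  x_2 = -7/12;  a_2 = 0;  x_3 = (x_2 − 0)/7 = -1/12
  x_3 = -1/12;  a_3 = 4;  x_4 = (x_3 − 4)/7 = -7/12
Digits: (2, 4, 0, 4).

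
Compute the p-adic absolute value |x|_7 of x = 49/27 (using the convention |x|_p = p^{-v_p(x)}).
|49/27|_7 = 1/49

Step 1 — compute v_7(x) by factoring powers of 7 out of the numerator and denominator: v_7(49/27) = 2. Step 2 — apply |x|_p = p^{-v_p(x)} = 7^{-2} = 1/49.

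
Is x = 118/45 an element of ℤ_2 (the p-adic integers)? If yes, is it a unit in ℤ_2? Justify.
x ∈ ℤ_2 but not a unit; v_2(x) = 1 > 0

ℤ_2 = {x ∈ ℚ_2 : v_2(x) ≥ 0} and ℤ_2^× = {x ∈ ℤ_2 : v_2(x) = 0}. Here v_2(118/45) = v_2(num) − v_2(den) = 1; compare against these criteria.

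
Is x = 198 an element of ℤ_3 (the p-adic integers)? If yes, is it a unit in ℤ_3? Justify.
x ∈ ℤ_3 but not a unit; v_3(x) = 2 > 0

ℤ_3 = {x ∈ ℚ_3 : v_3(x) ≥ 0} and ℤ_3^× = {x ∈ ℤ_3 : v_3(x) = 0}. Here v_3(198) = v_3(num) − v_3(den) = 2; compare against these criteria.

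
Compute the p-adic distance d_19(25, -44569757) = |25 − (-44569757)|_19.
d_19(25, -44569757) = 1/2476099

Step 1 — x − y = 25 − (-44569757) = 44569782. Step 2 — v_19(44569782) = 5 (factor: 44569782 = (19^5 · 18); the sign does not affect v_p). Step 3 — |x − y|_19 = 19^{-5} = 1/2476099.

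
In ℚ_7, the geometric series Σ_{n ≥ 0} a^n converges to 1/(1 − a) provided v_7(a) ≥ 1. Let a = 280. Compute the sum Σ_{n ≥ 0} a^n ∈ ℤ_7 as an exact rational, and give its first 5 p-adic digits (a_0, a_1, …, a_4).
Σ a^n = 1/(1 − a) = -1/279;  first 5 digits = (1, 5, 2, 4, 0)

v_7(a) = 1 ≥ 1, so the series converges in ℤ_7 to 1/(1 − a) = 1/(1 − 280) = -1/279. Expand this rational in ℤ_7: compute digits iteratively via d_i = x_i mod 7, x_{i+1} = (x_i − d_i)/7. The first 5 digits are (1, 5, 2, 4, 0).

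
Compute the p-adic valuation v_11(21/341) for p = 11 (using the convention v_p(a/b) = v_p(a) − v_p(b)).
v_11(21/341) = -1

Factor powers of 11 from the numerator and denominator of the reduced fraction: 21 = 11^0 · 21 and 341 = 11^1 · 31. Apply v_p(a/b) = v_p(a) − v_p(b): v_11(21/341) = 0 − 1 = -1.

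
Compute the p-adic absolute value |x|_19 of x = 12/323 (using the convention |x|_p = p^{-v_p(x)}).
|12/323|_19 = 19

Step 1 — compute v_19(x) by factoring powers of 19 out of the numerator and denominator: v_19(12/323) = -1. Step 2 — apply |x|_p = p^{-v_p(x)} = 19^{1} = 19.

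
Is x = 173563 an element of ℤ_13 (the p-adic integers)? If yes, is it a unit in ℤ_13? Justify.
x ∈ ℤ_13 but not a unit; v_13(x) = 3 > 0

ℤ_13 = {x ∈ ℚ_13 : v_13(x) ≥ 0} and ℤ_13^× = {x ∈ ℤ_13 : v_13(x) = 0}. Here v_13(173563) = v_13(num) − v_13(den) = 3; compare against these criteria.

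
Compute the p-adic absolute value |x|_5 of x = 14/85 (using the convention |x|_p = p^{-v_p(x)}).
|14/85|_5 = 5

Step 1 — compute v_5(x) by factoring powers of 5 out of the numerator and denominator: v_5(14/85) = -1. Step 2 — apply |x|_p = p^{-v_p(x)} = 5^{1} = 5.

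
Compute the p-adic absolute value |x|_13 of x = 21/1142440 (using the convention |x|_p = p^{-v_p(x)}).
|21/1142440|_13 = 28561

Step 1 — compute v_13(x) by factoring powers of 13 out of the numerator and denominator: v_13(21/1142440) = -4. Step 2 — apply |x|_p = p^{-v_p(x)} = 13^{4} = 28561.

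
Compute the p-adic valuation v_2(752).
v_2(752) = 4

v_2(n) is the largest exponent k such that 2^k divides n. Factor out: 752 = 2^4 · 47. (Sign doesn't affect v_p.) So v_2(752) = 4.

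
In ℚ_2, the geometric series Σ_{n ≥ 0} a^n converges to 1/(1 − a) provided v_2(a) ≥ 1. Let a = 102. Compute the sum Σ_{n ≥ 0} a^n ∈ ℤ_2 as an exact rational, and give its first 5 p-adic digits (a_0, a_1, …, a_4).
Σ a^n = 1/(1 − a) = -1/101;  first 5 digits = (1, 1, 0, 0, 1)

v_2(a) = 1 ≥ 1, so the series converges in ℤ_2 to 1/(1 − a) = 1/(1 − 102) = -1/101. Expand this rational in ℤ_2: compute digits iteratively via d_i = x_i mod 2, x_{i+1} = (x_i − d_i)/2. The first 5 digits are (1, 1, 0, 0, 1).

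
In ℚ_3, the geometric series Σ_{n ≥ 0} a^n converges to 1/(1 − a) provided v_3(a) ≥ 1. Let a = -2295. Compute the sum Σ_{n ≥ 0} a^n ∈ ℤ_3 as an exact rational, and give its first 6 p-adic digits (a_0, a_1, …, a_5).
Σ a^n = 1/(1 − a) = 1/2296;  first 6 digits = (1, 0, 0, 2, 1, 2)

v_3(a) = 3 ≥ 1, so the series converges in ℤ_3 to 1/(1 − a) = 1/(1 − (-2295)) = 1/2296. Expand this rational in ℤ_3: compute digits iteratively via d_i = x_i mod 3, x_{i+1} = (x_i − d_i)/3. The first 6 digits are (1, 0, 0, 2, 1, 2).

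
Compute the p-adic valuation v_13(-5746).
v_13(-5746) = 2

v_13(n) is the largest exponent k such that 13^k divides n. Factor out: -5746 = -13^2 · 34. (Sign doesn't affect v_p.) So v_13(-5746) = 2.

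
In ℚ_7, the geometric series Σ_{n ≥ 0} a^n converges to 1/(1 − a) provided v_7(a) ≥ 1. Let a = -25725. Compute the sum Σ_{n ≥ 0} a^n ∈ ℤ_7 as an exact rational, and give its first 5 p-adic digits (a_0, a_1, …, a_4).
Σ a^n = 1/(1 − a) = 1/25726;  first 5 digits = (1, 0, 0, 2, 3)

v_7(a) = 3 ≥ 1, so the series converges in ℤ_7 to 1/(1 − a) = 1/(1 − (-25725)) = 1/25726. Expand this rational in ℤ_7: compute digits iteratively via d_i = x_i mod 7, x_{i+1} = (x_i − d_i)/7. The first 5 digits are (1, 0, 0, 2, 3).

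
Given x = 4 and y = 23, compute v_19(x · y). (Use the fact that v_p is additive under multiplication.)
v_19(92) = 0

v_p(x) = 0 (factor: 4 = 19^0 · 4); v_p(y) = 0 (factor: 23 = 19^0 · 23). Additivity: v_p(xy) = v_p(x) + v_p(y) = 0 + 0 = 0. (Direct check: xy = 92 = 19^0 · (92).)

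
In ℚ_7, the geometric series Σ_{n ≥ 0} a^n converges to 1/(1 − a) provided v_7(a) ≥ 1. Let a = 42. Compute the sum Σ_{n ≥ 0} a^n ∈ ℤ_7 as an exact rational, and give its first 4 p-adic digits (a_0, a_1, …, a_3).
Σ a^n = 1/(1 − a) = -1/41;  first 4 digits = (1, 6, 1, 4)

v_7(a) = 1 ≥ 1, so the series converges in ℤ_7 to 1/(1 − a) = 1/(1 − 42) = -1/41. Expand this rational in ℤ_7: compute digits iteratively via d_i = x_i mod 7, x_{i+1} = (x_i − d_i)/7. The first 4 digits are (1, 6, 1, 4).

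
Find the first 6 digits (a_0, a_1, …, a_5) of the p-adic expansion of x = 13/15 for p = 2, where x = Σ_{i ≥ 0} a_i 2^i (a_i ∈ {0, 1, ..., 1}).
(a_0, …, a_5) = (1, 1, 0, 0, 0, 1)

v_2(13/15) = 0 (numerator and denominator both coprime to 2), so x ∈ ℤ_2^×. Compute digits iteratively via a_i = x_i mod 2, x_{i+1} = (x_i − a_i)/2, with x_0 = x:
  x_0 = 13/15;  a_0 = 1;  x_1 = (x_0 − 1)/2 = -1/15
  x_1 = -1/15;  a_1 = 1;  x_2 = (x_1 − 1)/2 = -8/15
  x_2 = -8/15;  a_2 = 0;  x_3 = (x_2 − 0)/2 = -4/15
  x_3 = -4/15;  a_3 = 0;  x_4 = (x_3 − 0)/2 = -2/15
  x_4 = -2/15;  a_4 = 0;  x_5 = (x_4 − 0)/2 = -1/15
  x_5 = -1/15;  a_5 = 1;  x_6 = (x_5 − 1)/2 = -8/15
Digits: (1, 1, 0, 0, 0, 1).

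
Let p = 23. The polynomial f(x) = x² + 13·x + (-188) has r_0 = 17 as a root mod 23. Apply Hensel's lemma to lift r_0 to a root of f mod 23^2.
r_1 = 224 (mod 529)

Hensel: r_{i+1} = r_i − f(r_i)·(f′(r_i))^{-1} mod 23^{i+2}, f′(x) = 2x + 13. Iterate:
  r_0 = 17 (mod 23)
  r_1 = 224 (mod 529)
Final: r = 224 satisfies f(r) ≡ 0 mod 23^2.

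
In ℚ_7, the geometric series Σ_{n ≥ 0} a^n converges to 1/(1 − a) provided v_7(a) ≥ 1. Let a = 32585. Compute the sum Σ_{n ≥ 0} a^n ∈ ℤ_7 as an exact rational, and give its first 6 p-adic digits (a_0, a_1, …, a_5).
Σ a^n = 1/(1 − a) = -1/32584;  first 6 digits = (1, 0, 0, 4, 6, 1)

v_7(a) = 3 ≥ 1, so the series converges in ℤ_7 to 1/(1 − a) = 1/(1 − 32585) = -1/32584. Expand this rational in ℤ_7: compute digits iteratively via d_i = x_i mod 7, x_{i+1} = (x_i − d_i)/7. The first 6 digits are (1, 0, 0, 4, 6, 1).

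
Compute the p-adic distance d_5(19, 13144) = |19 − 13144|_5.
d_5(19, 13144) = 1/625

Step 1 — x − y = 19 − 13144 = -13125. Step 2 — v_5(-13125) = 4 (factor: -13125 = −(5^4 · 21); the sign does not affect v_p). Step 3 — |x − y|_5 = 5^{-4} = 1/625.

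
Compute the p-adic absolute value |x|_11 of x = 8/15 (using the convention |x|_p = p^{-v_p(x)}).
|8/15|_11 = 1

Step 1 — compute v_11(x) by factoring powers of 11 out of the numerator and denominator: v_11(8/15) = 0. Step 2 — apply |x|_p = p^{-v_p(x)} = 11^{0} = 1.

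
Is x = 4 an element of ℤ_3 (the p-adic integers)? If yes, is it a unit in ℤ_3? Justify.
x ∈ ℤ_3^× (unit); v_3(x) = 0

ℤ_3 = {x ∈ ℚ_3 : v_3(x) ≥ 0} and ℤ_3^× = {x ∈ ℤ_3 : v_3(x) = 0}. Here v_3(4) = v_3(num) − v_3(den) = 0; compare against these criteria.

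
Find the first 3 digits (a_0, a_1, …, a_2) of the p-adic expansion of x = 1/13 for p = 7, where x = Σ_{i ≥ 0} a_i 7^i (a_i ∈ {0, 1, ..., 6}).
(a_0, …, a_2) = (6, 4, 2)

v_7(1/13) = 0 (numerator and denominator both coprime to 7), so x ∈ ℤ_7^×. Compute digits iteratively via a_i = x_i mod 7, x_{i+1} = (x_i − a_i)/7, with x_0 = x:
  x_0 = 1/13;  a_0 = 6;  x_1 = (x_0 − 6)/7 = -11/13
  x_1 = -11/13;  a_1 = 4;  x_2 = (x_1 − 4)/7 = -9/13
  x_2 = -9/13;  a_2 = 2;  x_3 = (x_2 − 2)/7 = -5/13
Digits: (6, 4, 2).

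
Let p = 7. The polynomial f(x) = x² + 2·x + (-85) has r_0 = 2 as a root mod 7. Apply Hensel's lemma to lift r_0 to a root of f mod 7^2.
r_1 = 23 (mod 49)

Hensel: r_{i+1} = r_i − f(r_i)·(f′(r_i))^{-1} mod 7^{i+2}, f′(x) = 2x + 2. Iterate:
  r_0 = 2 (mod 7)
  r_1 = 23 (mod 49)
Final: r = 23 satisfies f(r) ≡ 0 mod 7^2.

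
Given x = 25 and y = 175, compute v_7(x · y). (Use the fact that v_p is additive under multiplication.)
v_7(4375) = 1

v_p(x) = 0 (factor: 25 = 7^0 · 25); v_p(y) = 1 (factor: 175 = 7^1 · 25). Additivity: v_p(xy) = v_p(x) + v_p(y) = 0 + 1 = 1. (Direct check: xy = 4375 = 7^1 · (625).)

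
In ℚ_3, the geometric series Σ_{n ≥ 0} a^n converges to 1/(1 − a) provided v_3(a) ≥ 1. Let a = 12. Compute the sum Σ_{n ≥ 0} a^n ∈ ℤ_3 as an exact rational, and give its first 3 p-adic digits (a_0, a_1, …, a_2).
Σ a^n = 1/(1 − a) = -1/11;  first 3 digits = (1, 1, 2)

v_3(a) = 1 ≥ 1, so the series converges in ℤ_3 to 1/(1 − a) = 1/(1 − 12) = -1/11. Expand this rational in ℤ_3: compute digits iteratively via d_i = x_i mod 3, x_{i+1} = (x_i − d_i)/3. The first 3 digits are (1, 1, 2).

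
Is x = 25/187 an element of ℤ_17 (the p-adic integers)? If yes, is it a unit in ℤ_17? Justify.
x ∉ ℤ_17 (v_17(x) = -1 < 0)

ℤ_17 = {x ∈ ℚ_17 : v_17(x) ≥ 0} and ℤ_17^× = {x ∈ ℤ_17 : v_17(x) = 0}. Here v_17(25/187) = v_17(num) − v_17(den) = -1; compare against these criteria.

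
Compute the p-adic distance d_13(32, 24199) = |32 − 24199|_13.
d_13(32, 24199) = 1/2197

Step 1 — x − y = 32 − 24199 = -24167. Step 2 — v_13(-24167) = 3 (factor: -24167 = −(13^3 · 11); the sign does not affect v_p). Step 3 — |x − y|_13 = 13^{-3} = 1/2197.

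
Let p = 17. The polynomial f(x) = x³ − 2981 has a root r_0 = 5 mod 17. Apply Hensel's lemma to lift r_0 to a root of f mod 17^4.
r_3 = 32781 (mod 83521)

Hensel: r_{i+1} = r_i − f(r_i)/f′(r_i) mod 17^{i+2}, where f′(x) = 3x². Iterate:
  r_0 = 5 (mod 17)
  r_1 = 124 (mod 289)
  r_2 = 3303 (mod 4913)
  r_3 = 32781 (mod 83521)
Final: r = 32781 with f(r) ≡ 0 mod 17^4.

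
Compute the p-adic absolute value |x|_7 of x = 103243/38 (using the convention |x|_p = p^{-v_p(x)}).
|103243/38|_7 = 1/2401

Step 1 — compute v_7(x) by factoring powers of 7 out of the numerator and denominator: v_7(103243/38) = 4. Step 2 — apply |x|_p = p^{-v_p(x)} = 7^{-4} = 1/2401.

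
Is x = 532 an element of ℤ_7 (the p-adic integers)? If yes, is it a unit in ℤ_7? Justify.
x ∈ ℤ_7 but not a unit; v_7(x) = 1 > 0

ℤ_7 = {x ∈ ℚ_7 : v_7(x) ≥ 0} and ℤ_7^× = {x ∈ ℤ_7 : v_7(x) = 0}. Here v_7(532) = v_7(num) − v_7(den) = 1; compare against these criteria.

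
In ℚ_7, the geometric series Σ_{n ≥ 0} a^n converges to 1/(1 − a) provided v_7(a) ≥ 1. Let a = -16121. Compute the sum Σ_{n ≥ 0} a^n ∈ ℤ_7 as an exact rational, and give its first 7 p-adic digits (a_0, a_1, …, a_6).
Σ a^n = 1/(1 − a) = 1/16122;  first 7 digits = (1, 0, 0, 2, 0, 6, 3)

v_7(a) = 3 ≥ 1, so the series converges in ℤ_7 to 1/(1 − a) = 1/(1 − (-16121)) = 1/16122. Expand this rational in ℤ_7: compute digits iteratively via d_i = x_i mod 7, x_{i+1} = (x_i − d_i)/7. The first 7 digits are (1, 0, 0, 2, 0, 6, 3).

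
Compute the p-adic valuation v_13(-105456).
v_13(-105456) = 3

v_13(n) is the largest exponent k such that 13^k divides n. Factor out: -105456 = -13^3 · 48. (Sign doesn't affect v_p.) So v_13(-105456) = 3.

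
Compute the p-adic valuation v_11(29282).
v_11(29282) = 4

v_11(n) is the largest exponent k such that 11^k divides n. Factor out: 29282 = 11^4 · 2. (Sign doesn't affect v_p.) So v_11(29282) = 4.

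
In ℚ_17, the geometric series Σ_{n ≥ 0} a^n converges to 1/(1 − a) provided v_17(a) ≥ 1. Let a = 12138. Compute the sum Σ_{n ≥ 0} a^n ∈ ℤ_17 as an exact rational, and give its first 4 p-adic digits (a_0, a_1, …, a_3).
Σ a^n = 1/(1 − a) = -1/12137;  first 4 digits = (1, 0, 8, 2)

v_17(a) = 2 ≥ 1, so the series converges in ℤ_17 to 1/(1 − a) = 1/(1 − 12138) = -1/12137. Expand this rational in ℤ_17: compute digits iteratively via d_i = x_i mod 17, x_{i+1} = (x_i − d_i)/17. The first 4 digits are (1, 0, 8, 2).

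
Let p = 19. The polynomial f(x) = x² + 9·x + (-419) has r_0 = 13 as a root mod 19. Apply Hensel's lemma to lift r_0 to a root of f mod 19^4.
r_3 = 18861 (mod 130321)

Hensel: r_{i+1} = r_i − f(r_i)·(f′(r_i))^{-1} mod 19^{i+2}, f′(x) = 2x + 9. Iterate:
  r_0 = 13 (mod 19)
  r_1 = 89 (mod 361)
  r_2 = 5143 (mod 6859)
  r_3 = 18861 (mod 130321)
Final: r = 18861 satisfies f(r) ≡ 0 mod 19^4.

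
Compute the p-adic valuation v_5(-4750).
v_5(-4750) = 3

v_5(n) is the largest exponent k such that 5^k divides n. Factor out: -4750 = -5^3 · 38. (Sign doesn't affect v_p.) So v_5(-4750) = 3.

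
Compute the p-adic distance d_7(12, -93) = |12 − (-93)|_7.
d_7(12, -93) = 1/7

Step 1 — x − y = 12 − (-93) = 105. Step 2 — v_7(105) = 1 (factor: 105 = (7^1 · 15); the sign does not affect v_p). Step 3 — |x − y|_7 = 7^{-1} = 1/7.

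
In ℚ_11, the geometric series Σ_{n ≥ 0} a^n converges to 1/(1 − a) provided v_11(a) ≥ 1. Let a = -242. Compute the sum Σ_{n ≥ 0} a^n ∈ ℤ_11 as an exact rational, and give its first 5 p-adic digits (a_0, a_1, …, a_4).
Σ a^n = 1/(1 − a) = 1/243;  first 5 digits = (1, 0, 9, 10, 3)

v_11(a) = 2 ≥ 1, so the series converges in ℤ_11 to 1/(1 − a) = 1/(1 − (-242)) = 1/243. Expand this rational in ℤ_11: compute digits iteratively via d_i = x_i mod 11, x_{i+1} = (x_i − d_i)/11. The first 5 digits are (1, 0, 9, 10, 3).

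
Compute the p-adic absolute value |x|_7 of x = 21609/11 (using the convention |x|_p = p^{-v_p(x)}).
|21609/11|_7 = 1/2401

Step 1 — compute v_7(x) by factoring powers of 7 out of the numerator and denominator: v_7(21609/11) = 4. Step 2 — apply |x|_p = p^{-v_p(x)} = 7^{-4} = 1/2401.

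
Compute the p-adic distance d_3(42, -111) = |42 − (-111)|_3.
d_3(42, -111) = 1/9

Step 1 — x − y = 42 − (-111) = 153. Step 2 — v_3(153) = 2 (factor: 153 = (3^2 · 17); the sign does not affect v_p). Step 3 — |x − y|_3 = 3^{-2} = 1/9.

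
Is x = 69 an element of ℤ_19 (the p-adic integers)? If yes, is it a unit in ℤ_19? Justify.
x ∈ ℤ_19^× (unit); v_19(x) = 0

ℤ_19 = {x ∈ ℚ_19 : v_19(x) ≥ 0} and ℤ_19^× = {x ∈ ℤ_19 : v_19(x) = 0}. Here v_19(69) = v_19(num) − v_19(den) = 0; compare against these criteria.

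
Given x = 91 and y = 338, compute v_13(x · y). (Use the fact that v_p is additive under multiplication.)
v_13(30758) = 3

v_p(x) = 1 (factor: 91 = 13^1 · 7); v_p(y) = 2 (factor: 338 = 13^2 · 2). Additivity: v_p(xy) = v_p(x) + v_p(y) = 1 + 2 = 3. (Direct check: xy = 30758 = 13^3 · (14).)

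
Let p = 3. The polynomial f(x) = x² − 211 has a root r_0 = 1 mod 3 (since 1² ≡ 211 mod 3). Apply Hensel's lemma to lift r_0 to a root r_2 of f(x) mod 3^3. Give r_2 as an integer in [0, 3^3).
r_2 = 7 (mod 27)

Hensel's recurrence: r_{i+1} = r_i − f(r_i)·(f′(r_i))^{-1} mod 3^{i+2}, with f′(x) = 2x. Iterate:
  r_0 = 1 (mod 3)
  r_1 = 7 (mod 9)
  r_2 = 7 (mod 27)
Final: r_2 = 7, and one checks f(r_2) ≡ 0 mod 3^3.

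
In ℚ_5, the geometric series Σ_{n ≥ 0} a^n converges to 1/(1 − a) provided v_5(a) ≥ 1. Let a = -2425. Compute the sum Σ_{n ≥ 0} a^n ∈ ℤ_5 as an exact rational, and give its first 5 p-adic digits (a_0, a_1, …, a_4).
Σ a^n = 1/(1 − a) = 1/2426;  first 5 digits = (1, 0, 3, 0, 0)

v_5(a) = 2 ≥ 1, so the series converges in ℤ_5 to 1/(1 − a) = 1/(1 − (-2425)) = 1/2426. Expand this rational in ℤ_5: compute digits iteratively via d_i = x_i mod 5, x_{i+1} = (x_i − d_i)/5. The first 5 digits are (1, 0, 3, 0, 0).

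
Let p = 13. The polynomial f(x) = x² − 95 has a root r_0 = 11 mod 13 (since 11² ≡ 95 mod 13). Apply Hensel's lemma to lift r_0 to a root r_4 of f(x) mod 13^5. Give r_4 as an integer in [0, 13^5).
r_4 = 243800 (mod 371293)

Hensel's recurrence: r_{i+1} = r_i − f(r_i)·(f′(r_i))^{-1} mod 13^{i+2}, with f′(x) = 2x. Iterate:
  r_0 = 11 (mod 13)
  r_1 = 102 (mod 169)
  r_2 = 2130 (mod 2197)
  r_3 = 15312 (mod 28561)
  r_4 = 243800 (mod 371293)
Final: r_4 = 243800, and one checks f(r_4) ≡ 0 mod 13^5.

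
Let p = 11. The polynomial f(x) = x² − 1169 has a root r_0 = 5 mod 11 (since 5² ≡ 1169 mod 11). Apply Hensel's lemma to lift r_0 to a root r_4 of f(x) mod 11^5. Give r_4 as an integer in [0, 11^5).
r_4 = 30563 (mod 161051)

Hensel's recurrence: r_{i+1} = r_i − f(r_i)·(f′(r_i))^{-1} mod 11^{i+2}, with f′(x) = 2x. Iterate:
  r_0 = 5 (mod 11)
  r_1 = 71 (mod 121)
  r_2 = 1281 (mod 1331)
  r_3 = 1281 (mod 14641)
  r_4 = 30563 (mod 161051)
Final: r_4 = 30563, and one checks f(r_4) ≡ 0 mod 11^5.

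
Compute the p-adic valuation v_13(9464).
v_13(9464) = 2

v_13(n) is the largest exponent k such that 13^k divides n. Factor out: 9464 = 13^2 · 56. (Sign doesn't affect v_p.) So v_13(9464) = 2.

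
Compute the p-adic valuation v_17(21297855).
v_17(21297855) = 5

v_17(n) is the largest exponent k such that 17^k divides n. Factor out: 21297855 = 17^5 · 15. (Sign doesn't affect v_p.) So v_17(21297855) = 5.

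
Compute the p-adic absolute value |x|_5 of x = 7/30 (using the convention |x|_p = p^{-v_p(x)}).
|7/30|_5 = 5

Step 1 — compute v_5(x) by factoring powers of 5 out of the numerator and denominator: v_5(7/30) = -1. Step 2 — apply |x|_p = p^{-v_p(x)} = 5^{1} = 5.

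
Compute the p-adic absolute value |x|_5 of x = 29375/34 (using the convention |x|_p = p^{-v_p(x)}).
|29375/34|_5 = 1/625

Step 1 — compute v_5(x) by factoring powers of 5 out of the numerator and denominator: v_5(29375/34) = 4. Step 2 — apply |x|_p = p^{-v_p(x)} = 5^{-4} = 1/625.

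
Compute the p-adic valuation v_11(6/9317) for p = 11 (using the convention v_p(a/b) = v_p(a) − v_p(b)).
v_11(6/9317) = -3

Factor powers of 11 from the numerator and denominator of the reduced fraction: 6 = 11^0 · 6 and 9317 = 11^3 · 7. Apply v_p(a/b) = v_p(a) − v_p(b): v_11(6/9317) = 0 − 3 = -3.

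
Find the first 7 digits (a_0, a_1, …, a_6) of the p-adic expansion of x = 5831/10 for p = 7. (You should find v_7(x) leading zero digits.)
(a_0, …, a_6) = (0, 0, 0, 1, 5, 0, 2)

v_7(5831/10) = 3, so a_0 = ... = a_2 = 0. Factor out: x = 7^3 · u with u = 17/10 a unit in ℤ_7. Expand u iteratively via a_{v+i} = u_i mod 7, u_{i+1} = (u_i − a_{v+i})/7:
  u_0 = 17/10;  a_3 = 1;  u_1 = (u_0 − 1)/7 = 1/10
  u_1 = 1/10;  a_4 = 5;  u_2 = (u_1 − 5)/7 = -7/10
  u_2 = -7/10;  a_5 = 0;  u_3 = (u_2 − 0)/7 = -1/10
  u_3 = -1/10;  a_6 = 2;  u_4 = (u_3 − 2)/7 = -3/10
Digits: (0, 0, 0, 1, 5, 0, 2).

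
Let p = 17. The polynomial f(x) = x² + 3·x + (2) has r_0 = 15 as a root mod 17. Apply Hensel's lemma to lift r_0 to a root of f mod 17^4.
r_3 = 83519 (mod 83521)

Hensel: r_{i+1} = r_i − f(r_i)·(f′(r_i))^{-1} mod 17^{i+2}, f′(x) = 2x + 3. Iterate:
  r_0 = 15 (mod 17)
  r_1 = 287 (mod 289)
  r_2 = 4911 (mod 4913)
  r_3 = 83519 (mod 83521)
Final: r = 83519 satisfies f(r) ≡ 0 mod 17^4.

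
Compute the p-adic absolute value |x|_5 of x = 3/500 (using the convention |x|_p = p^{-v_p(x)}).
|3/500|_5 = 125

Step 1 — compute v_5(x) by factoring powers of 5 out of the numerator and denominator: v_5(3/500) = -3. Step 2 — apply |x|_p = p^{-v_p(x)} = 5^{3} = 125.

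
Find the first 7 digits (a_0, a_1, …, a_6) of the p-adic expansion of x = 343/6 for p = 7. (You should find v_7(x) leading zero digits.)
(a_0, …, a_6) = (0, 0, 0, 6, 5, 5, 5)

v_7(343/6) = 3, so a_0 = ... = a_2 = 0. Factor out: x = 7^3 · u with u = 1/6 a unit in ℤ_7. Expand u iteratively via a_{v+i} = u_i mod 7, u_{i+1} = (u_i − a_{v+i})/7:
  u_0 = 1/6;  a_3 = 6;  u_1 = (u_0 − 6)/7 = -5/6
  u_1 = -5/6;  a_4 = 5;  u_2 = (u_1 − 5)/7 = -5/6
  u_2 = -5/6;  a_5 = 5;  u_3 = (u_2 − 5)/7 = -5/6
  u_3 = -5/6;  a_6 = 5;  u_4 = (u_3 − 5)/7 = -5/6
Digits: (0, 0, 0, 6, 5, 5, 5).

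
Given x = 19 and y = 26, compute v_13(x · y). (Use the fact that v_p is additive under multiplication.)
v_13(494) = 1

v_p(x) = 0 (factor: 19 = 13^0 · 19); v_p(y) = 1 (factor: 26 = 13^1 · 2). Additivity: v_p(xy) = v_p(x) + v_p(y) = 0 + 1 = 1. (Direct check: xy = 494 = 13^1 · (38).)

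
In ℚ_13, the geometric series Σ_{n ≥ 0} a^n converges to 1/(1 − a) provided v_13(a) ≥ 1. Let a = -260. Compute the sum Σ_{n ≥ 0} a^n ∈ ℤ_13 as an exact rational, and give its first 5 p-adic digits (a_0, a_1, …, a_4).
Σ a^n = 1/(1 − a) = 1/261;  first 5 digits = (1, 6, 8, 12, 6)

v_13(a) = 1 ≥ 1, so the series converges in ℤ_13 to 1/(1 − a) = 1/(1 − (-260)) = 1/261. Expand this rational in ℤ_13: compute digits iteratively via d_i = x_i mod 13, x_{i+1} = (x_i − d_i)/13. The first 5 digits are (1, 6, 8, 12, 6).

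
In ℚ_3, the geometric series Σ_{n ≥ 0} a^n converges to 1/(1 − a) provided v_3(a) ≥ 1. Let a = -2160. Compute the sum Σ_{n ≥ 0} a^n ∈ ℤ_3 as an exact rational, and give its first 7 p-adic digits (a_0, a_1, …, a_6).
Σ a^n = 1/(1 − a) = 1/2161;  first 7 digits = (1, 0, 0, 1, 0, 0, 1)

v_3(a) = 3 ≥ 1, so the series converges in ℤ_3 to 1/(1 − a) = 1/(1 − (-2160)) = 1/2161. Expand this rational in ℤ_3: compute digits iteratively via d_i = x_i mod 3, x_{i+1} = (x_i − d_i)/3. The first 7 digits are (1, 0, 0, 1, 0, 0, 1).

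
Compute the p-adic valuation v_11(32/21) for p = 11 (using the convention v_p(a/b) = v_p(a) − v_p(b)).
v_11(32/21) = 0

Factor powers of 11 from the numerator and denominator of the reduced fraction: 32 = 11^0 · 32 and 21 = 11^0 · 21. Apply v_p(a/b) = v_p(a) − v_p(b): v_11(32/21) = 0 − 0 = 0.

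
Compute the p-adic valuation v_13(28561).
v_13(28561) = 4

v_13(n) is the largest exponent k such that 13^k divides n. Factor out: 28561 = 13^4 · 1. (Sign doesn't affect v_p.) So v_13(28561) = 4.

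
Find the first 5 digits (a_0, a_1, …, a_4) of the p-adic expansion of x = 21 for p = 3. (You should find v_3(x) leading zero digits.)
(a_0, …, a_4) = (0, 1, 2, 0, 0)

v_3(21) = 1, so a_0 = ... = a_0 = 0. Factor out: x = 3^1 · u with u = 7 a unit in ℤ_3. Expand u iteratively via a_{v+i} = u_i mod 3, u_{i+1} = (u_i − a_{v+i})/3:
  u_0 = 7;  a_1 = 1;  u_1 = (u_0 − 1)/3 = 2
  u_1 = 2;  a_2 = 2;  u_2 = (u_1 − 2)/3 = 0
  u_2 = 0;  a_3 = 0;  u_3 = (u_2 − 0)/3 = 0
  u_3 = 0;  a_4 = 0;  u_4 = (u_3 − 0)/3 = 0
Digits: (0, 1, 2, 0, 0).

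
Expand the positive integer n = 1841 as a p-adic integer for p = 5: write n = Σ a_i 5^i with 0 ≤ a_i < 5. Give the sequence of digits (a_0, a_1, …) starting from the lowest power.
(a_0, a_1, …) = (1, 3, 3, 4, 2)

Repeated division by 5 gives the digits low-to-high: 1841 = 1 + 3·5^1 + 3·5^2 + 4·5^3 + 2·5^4. Digit sequence: (1, 3, 3, 4, 2).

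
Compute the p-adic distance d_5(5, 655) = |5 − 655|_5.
d_5(5, 655) = 1/25

Step 1 — x − y = 5 − 655 = -650. Step 2 — v_5(-650) = 2 (factor: -650 = −(5^2 · 26); the sign does not affect v_p). Step 3 — |x − y|_5 = 5^{-2} = 1/25.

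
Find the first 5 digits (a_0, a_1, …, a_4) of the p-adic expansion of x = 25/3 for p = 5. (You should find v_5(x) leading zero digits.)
(a_0, …, a_4) = (0, 0, 2, 3, 1)

v_5(25/3) = 2, so a_0 = ... = a_1 = 0. Factor out: x = 5^2 · u with u = 1/3 a unit in ℤ_5. Expand u iteratively via a_{v+i} = u_i mod 5, u_{i+1} = (u_i − a_{v+i})/5:
  u_0 = 1/3;  a_2 = 2;  u_1 = (u_0 − 2)/5 = -1/3
  u_1 = -1/3;  a_3 = 3;  u_2 = (u_1 − 3)/5 = -2/3
  u_2 = -2/3;  a_4 = 1;  u_3 = (u_2 − 1)/5 = -1/3
Digits: (0, 0, 2, 3, 1).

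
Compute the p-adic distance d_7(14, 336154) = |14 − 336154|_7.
d_7(14, 336154) = 1/16807

Step 1 — x − y = 14 − 336154 = -336140. Step 2 — v_7(-336140) = 5 (factor: -336140 = −(7^5 · 20); the sign does not affect v_p). Step 3 — |x − y|_7 = 7^{-5} = 1/16807.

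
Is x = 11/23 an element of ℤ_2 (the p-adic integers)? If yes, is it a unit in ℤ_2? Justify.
x ∈ ℤ_2^× (unit); v_2(x) = 0

ℤ_2 = {x ∈ ℚ_2 : v_2(x) ≥ 0} and ℤ_2^× = {x ∈ ℤ_2 : v_2(x) = 0}. Here v_2(11/23) = v_2(num) − v_2(den) = 0; compare against these criteria.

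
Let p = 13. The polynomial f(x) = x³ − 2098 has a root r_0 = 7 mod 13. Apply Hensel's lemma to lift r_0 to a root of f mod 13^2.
r_1 = 150 (mod 169)

Hensel: r_{i+1} = r_i − f(r_i)/f′(r_i) mod 13^{i+2}, where f′(x) = 3x². Iterate:
  r_0 = 7 (mod 13)
  r_1 = 150 (mod 169)
Final: r = 150 with f(r) ≡ 0 mod 13^2.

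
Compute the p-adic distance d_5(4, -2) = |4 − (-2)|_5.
d_5(4, -2) = 1

Step 1 — x − y = 4 − (-2) = 6. Step 2 — v_5(6) = 0 (factor: 6 = (5^0 · 6); the sign does not affect v_p). Step 3 — |x − y|_5 = 5^{0} = 1.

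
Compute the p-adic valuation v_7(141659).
v_7(141659) = 4

v_7(n) is the largest exponent k such that 7^k divides n. Factor out: 141659 = 7^4 · 59. (Sign doesn't affect v_p.) So v_7(141659) = 4.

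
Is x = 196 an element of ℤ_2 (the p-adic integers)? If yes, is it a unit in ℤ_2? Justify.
x ∈ ℤ_2 but not a unit; v_2(x) = 2 > 0

ℤ_2 = {x ∈ ℚ_2 : v_2(x) ≥ 0} and ℤ_2^× = {x ∈ ℤ_2 : v_2(x) = 0}. Here v_2(196) = v_2(num) − v_2(den) = 2; compare against these criteria.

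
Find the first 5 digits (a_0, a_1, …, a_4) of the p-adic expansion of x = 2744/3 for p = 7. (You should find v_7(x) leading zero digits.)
(a_0, …, a_4) = (0, 0, 0, 5, 2)

v_7(2744/3) = 3, so a_0 = ... = a_2 = 0. Factor out: x = 7^3 · u with u = 8/3 a unit in ℤ_7. Expand u iteratively via a_{v+i} = u_i mod 7, u_{i+1} = (u_i − a_{v+i})/7:
  u_0 = 8/3;  a_3 = 5;  u_1 = (u_0 − 5)/7 = -1/3
  u_1 = -1/3;  a_4 = 2;  u_2 = (u_1 − 2)/7 = -1/3
Digits: (0, 0, 0, 5, 2).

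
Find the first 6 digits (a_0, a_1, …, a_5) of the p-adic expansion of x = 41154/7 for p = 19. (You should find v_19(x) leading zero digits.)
(a_0, …, a_5) = (0, 0, 0, 9, 5, 16)

v_19(41154/7) = 3, so a_0 = ... = a_2 = 0. Factor out: x = 19^3 · u with u = 6/7 a unit in ℤ_19. Expand u iteratively via a_{v+i} = u_i mod 19, u_{i+1} = (u_i − a_{v+i})/19:
  u_0 = 6/7;  a_3 = 9;  u_1 = (u_0 − 9)/19 = -3/7
  u_1 = -3/7;  a_4 = 5;  u_2 = (u_1 − 5)/19 = -2/7
  u_2 = -2/7;  a_5 = 16;  u_3 = (u_2 − 16)/19 = -6/7
Digits: (0, 0, 0, 9, 5, 16).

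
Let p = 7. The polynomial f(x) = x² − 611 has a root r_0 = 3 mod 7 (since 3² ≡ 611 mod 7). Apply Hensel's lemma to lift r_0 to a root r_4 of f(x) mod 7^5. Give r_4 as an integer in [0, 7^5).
r_4 = 185 (mod 16807)

Hensel's recurrence: r_{i+1} = r_i − f(r_i)·(f′(r_i))^{-1} mod 7^{i+2}, with f′(x) = 2x. Iterate:
  r_0 = 3 (mod 7)
  r_1 = 38 (mod 49)
  r_2 = 185 (mod 343)
  r_3 = 185 (mod 2401)
  r_4 = 185 (mod 16807)
Final: r_4 = 185, and one checks f(r_4) ≡ 0 mod 7^5.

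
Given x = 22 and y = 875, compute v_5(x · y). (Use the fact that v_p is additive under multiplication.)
v_5(19250) = 3

v_p(x) = 0 (factor: 22 = 5^0 · 22); v_p(y) = 3 (factor: 875 = 5^3 · 7). Additivity: v_p(xy) = v_p(x) + v_p(y) = 0 + 3 = 3. (Direct check: xy = 19250 = 5^3 · (154).)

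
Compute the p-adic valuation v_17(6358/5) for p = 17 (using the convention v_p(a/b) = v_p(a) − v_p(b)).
v_17(6358/5) = 2

Factor powers of 17 from the numerator and denominator of the reduced fraction: 6358 = 17^2 · 22 and 5 = 17^0 · 5. Apply v_p(a/b) = v_p(a) − v_p(b): v_17(6358/5) = 2 − 0 = 2.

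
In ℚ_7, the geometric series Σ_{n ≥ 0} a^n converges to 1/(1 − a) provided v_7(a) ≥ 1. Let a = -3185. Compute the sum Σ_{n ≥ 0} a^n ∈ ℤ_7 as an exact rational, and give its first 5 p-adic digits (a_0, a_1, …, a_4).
Σ a^n = 1/(1 − a) = 1/3186;  first 5 digits = (1, 0, 5, 4, 2)

v_7(a) = 2 ≥ 1, so the series converges in ℤ_7 to 1/(1 − a) = 1/(1 − (-3185)) = 1/3186. Expand this rational in ℤ_7: compute digits iteratively via d_i = x_i mod 7, x_{i+1} = (x_i − d_i)/7. The first 5 digits are (1, 0, 5, 4, 2).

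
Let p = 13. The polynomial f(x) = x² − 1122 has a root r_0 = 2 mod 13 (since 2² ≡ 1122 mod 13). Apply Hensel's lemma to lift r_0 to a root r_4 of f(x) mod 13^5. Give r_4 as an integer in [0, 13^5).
r_4 = 313185 (mod 371293)

Hensel's recurrence: r_{i+1} = r_i − f(r_i)·(f′(r_i))^{-1} mod 13^{i+2}, with f′(x) = 2x. Iterate:
  r_0 = 2 (mod 13)
  r_1 = 28 (mod 169)
  r_2 = 1211 (mod 2197)
  r_3 = 27575 (mod 28561)
  r_4 = 313185 (mod 371293)
Final: r_4 = 313185, and one checks f(r_4) ≡ 0 mod 13^5.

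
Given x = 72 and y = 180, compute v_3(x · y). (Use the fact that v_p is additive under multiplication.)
v_3(12960) = 4

v_p(x) = 2 (factor: 72 = 3^2 · 8); v_p(y) = 2 (factor: 180 = 3^2 · 20). Additivity: v_p(xy) = v_p(x) + v_p(y) = 2 + 2 = 4. (Direct check: xy = 12960 = 3^4 · (160).)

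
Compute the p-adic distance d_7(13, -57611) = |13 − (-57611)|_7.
d_7(13, -57611) = 1/2401

Step 1 — x − y = 13 − (-57611) = 57624. Step 2 — v_7(57624) = 4 (factor: 57624 = (7^4 · 24); the sign does not affect v_p). Step 3 — |x − y|_7 = 7^{-4} = 1/2401.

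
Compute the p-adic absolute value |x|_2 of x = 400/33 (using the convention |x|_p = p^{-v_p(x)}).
|400/33|_2 = 1/16

Step 1 — compute v_2(x) by factoring powers of 2 out of the numerator and denominator: v_2(400/33) = 4. Step 2 — apply |x|_p = p^{-v_p(x)} = 2^{-4} = 1/16.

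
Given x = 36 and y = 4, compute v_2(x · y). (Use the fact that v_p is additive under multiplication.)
v_2(144) = 4

v_p(x) = 2 (factor: 36 = 2^2 · 9); v_p(y) = 2 (factor: 4 = 2^2 · 1). Additivity: v_p(xy) = v_p(x) + v_p(y) = 2 + 2 = 4. (Direct check: xy = 144 = 2^4 · (9).)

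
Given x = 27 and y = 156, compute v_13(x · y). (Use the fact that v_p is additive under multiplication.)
v_13(4212) = 1

v_p(x) = 0 (factor: 27 = 13^0 · 27); v_p(y) = 1 (factor: 156 = 13^1 · 12). Additivity: v_p(xy) = v_p(x) + v_p(y) = 0 + 1 = 1. (Direct check: xy = 4212 = 13^1 · (324).)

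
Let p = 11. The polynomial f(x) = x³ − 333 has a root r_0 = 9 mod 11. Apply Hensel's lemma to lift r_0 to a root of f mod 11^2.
r_1 = 97 (mod 121)

Hensel: r_{i+1} = r_i − f(r_i)/f′(r_i) mod 11^{i+2}, where f′(x) = 3x². Iterate:
  r_0 = 9 (mod 11)
  r_1 = 97 (mod 121)
Final: r = 97 with f(r) ≡ 0 mod 11^2.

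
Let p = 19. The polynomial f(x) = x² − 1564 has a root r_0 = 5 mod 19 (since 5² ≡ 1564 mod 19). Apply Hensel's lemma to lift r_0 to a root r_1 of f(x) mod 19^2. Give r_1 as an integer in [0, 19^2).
r_1 = 195 (mod 361)

Hensel's recurrence: r_{i+1} = r_i − f(r_i)·(f′(r_i))^{-1} mod 19^{i+2}, with f′(x) = 2x. Iterate:
  r_0 = 5 (mod 19)
  r_1 = 195 (mod 361)
Final: r_1 = 195, and one checks f(r_1) ≡ 0 mod 19^2.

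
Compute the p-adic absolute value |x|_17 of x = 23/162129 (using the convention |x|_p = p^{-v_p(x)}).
|23/162129|_17 = 4913

Step 1 — compute v_17(x) by factoring powers of 17 out of the numerator and denominator: v_17(23/162129) = -3. Step 2 — apply |x|_p = p^{-v_p(x)} = 17^{3} = 4913.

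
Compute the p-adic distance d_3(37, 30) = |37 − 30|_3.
d_3(37, 30) = 1

Step 1 — x − y = 37 − 30 = 7. Step 2 — v_3(7) = 0 (factor: 7 = (3^0 · 7); the sign does not affect v_p). Step 3 — |x − y|_3 = 3^{0} = 1.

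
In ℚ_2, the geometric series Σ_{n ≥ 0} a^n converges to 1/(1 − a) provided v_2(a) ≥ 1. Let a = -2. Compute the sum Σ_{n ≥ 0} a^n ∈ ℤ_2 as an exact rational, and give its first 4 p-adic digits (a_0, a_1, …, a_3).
Σ a^n = 1/(1 − a) = 1/3;  first 4 digits = (1, 1, 0, 1)

v_2(a) = 1 ≥ 1, so the series converges in ℤ_2 to 1/(1 − a) = 1/(1 − (-2)) = 1/3. Expand this rational in ℤ_2: compute digits iteratively via d_i = x_i mod 2, x_{i+1} = (x_i − d_i)/2. The first 4 digits are (1, 1, 0, 1).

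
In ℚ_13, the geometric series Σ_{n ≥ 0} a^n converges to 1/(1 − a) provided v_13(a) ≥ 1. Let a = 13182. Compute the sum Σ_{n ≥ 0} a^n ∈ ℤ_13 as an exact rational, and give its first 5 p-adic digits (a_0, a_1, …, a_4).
Σ a^n = 1/(1 − a) = -1/13181;  first 5 digits = (1, 0, 0, 6, 0)

v_13(a) = 3 ≥ 1, so the series converges in ℤ_13 to 1/(1 − a) = 1/(1 − 13182) = -1/13181. Expand this rational in ℤ_13: compute digits iteratively via d_i = x_i mod 13, x_{i+1} = (x_i − d_i)/13. The first 5 digits are (1, 0, 0, 6, 0).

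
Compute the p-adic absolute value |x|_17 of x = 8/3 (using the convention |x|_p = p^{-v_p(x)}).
|8/3|_17 = 1

Step 1 — compute v_17(x) by factoring powers of 17 out of the numerator and denominator: v_17(8/3) = 0. Step 2 — apply |x|_p = p^{-v_p(x)} = 17^{0} = 1.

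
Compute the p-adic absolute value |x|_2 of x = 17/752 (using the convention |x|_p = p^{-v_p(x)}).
|17/752|_2 = 16

Step 1 — compute v_2(x) by factoring powers of 2 out of the numerator and denominator: v_2(17/752) = -4. Step 2 — apply |x|_p = p^{-v_p(x)} = 2^{4} = 16.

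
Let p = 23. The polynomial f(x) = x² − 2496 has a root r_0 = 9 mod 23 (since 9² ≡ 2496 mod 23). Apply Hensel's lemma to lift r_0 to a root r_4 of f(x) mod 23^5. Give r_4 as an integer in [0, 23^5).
r_4 = 3304718 (mod 6436343)

Hensel's recurrence: r_{i+1} = r_i − f(r_i)·(f′(r_i))^{-1} mod 23^{i+2}, with f′(x) = 2x. Iterate:
  r_0 = 9 (mod 23)
  r_1 = 55 (mod 529)
  r_2 = 7461 (mod 12167)
  r_3 = 226467 (mod 279841)
  r_4 = 3304718 (mod 6436343)
Final: r_4 = 3304718, and one checks f(r_4) ≡ 0 mod 23^5.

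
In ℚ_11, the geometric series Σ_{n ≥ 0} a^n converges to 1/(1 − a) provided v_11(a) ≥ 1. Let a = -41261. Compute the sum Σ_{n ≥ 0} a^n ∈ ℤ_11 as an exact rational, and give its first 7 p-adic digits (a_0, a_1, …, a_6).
Σ a^n = 1/(1 − a) = 1/41262;  first 7 digits = (1, 0, 0, 2, 8, 10, 3)

v_11(a) = 3 ≥ 1, so the series converges in ℤ_11 to 1/(1 − a) = 1/(1 − (-41261)) = 1/41262. Expand this rational in ℤ_11: compute digits iteratively via d_i = x_i mod 11, x_{i+1} = (x_i − d_i)/11. The first 7 digits are (1, 0, 0, 2, 8, 10, 3).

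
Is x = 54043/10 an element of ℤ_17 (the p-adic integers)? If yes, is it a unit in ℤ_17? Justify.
x ∈ ℤ_17 but not a unit; v_17(x) = 3 > 0

ℤ_17 = {x ∈ ℚ_17 : v_17(x) ≥ 0} and ℤ_17^× = {x ∈ ℤ_17 : v_17(x) = 0}. Here v_17(54043/10) = v_17(num) − v_17(den) = 3; compare against these criteria.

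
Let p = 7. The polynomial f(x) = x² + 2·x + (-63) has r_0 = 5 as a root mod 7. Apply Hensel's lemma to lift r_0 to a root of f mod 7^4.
r_3 = 2392 (mod 2401)

Hensel: r_{i+1} = r_i − f(r_i)·(f′(r_i))^{-1} mod 7^{i+2}, f′(x) = 2x + 2. Iterate:
  r_0 = 5 (mod 7)
  r_1 = 40 (mod 49)
  r_2 = 334 (mod 343)
  r_3 = 2392 (mod 2401)
Final: r = 2392 satisfies f(r) ≡ 0 mod 7^4.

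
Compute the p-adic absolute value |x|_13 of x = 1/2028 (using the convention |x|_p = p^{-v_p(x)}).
|1/2028|_13 = 169

Step 1 — compute v_13(x) by factoring powers of 13 out of the numerator and denominator: v_13(1/2028) = -2. Step 2 — apply |x|_p = p^{-v_p(x)} = 13^{2} = 169.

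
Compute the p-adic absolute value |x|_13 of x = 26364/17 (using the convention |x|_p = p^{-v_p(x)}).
|26364/17|_13 = 1/2197

Step 1 — compute v_13(x) by factoring powers of 13 out of the numerator and denominator: v_13(26364/17) = 3. Step 2 — apply |x|_p = p^{-v_p(x)} = 13^{-3} = 1/2197.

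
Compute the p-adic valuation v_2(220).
v_2(220) = 2

v_2(n) is the largest exponent k such that 2^k divides n. Factor out: 220 = 2^2 · 55. (Sign doesn't affect v_p.) So v_2(220) = 2.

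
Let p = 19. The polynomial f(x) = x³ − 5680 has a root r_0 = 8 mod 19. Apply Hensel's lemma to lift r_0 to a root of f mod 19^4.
r_3 = 74792 (mod 130321)

Hensel: r_{i+1} = r_i − f(r_i)/f′(r_i) mod 19^{i+2}, where f′(x) = 3x². Iterate:
  r_0 = 8 (mod 19)
  r_1 = 65 (mod 361)
  r_2 = 6202 (mod 6859)
  r_3 = 74792 (mod 130321)
Final: r = 74792 with f(r) ≡ 0 mod 19^4.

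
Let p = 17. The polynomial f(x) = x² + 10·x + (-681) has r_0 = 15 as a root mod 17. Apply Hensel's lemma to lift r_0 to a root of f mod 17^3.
r_2 = 1800 (mod 4913)

Hensel: r_{i+1} = r_i − f(r_i)·(f′(r_i))^{-1} mod 17^{i+2}, f′(x) = 2x + 10. Iterate:
  r_0 = 15 (mod 17)
  r_1 = 66 (mod 289)
  r_2 = 1800 (mod 4913)
Final: r = 1800 satisfies f(r) ≡ 0 mod 17^3.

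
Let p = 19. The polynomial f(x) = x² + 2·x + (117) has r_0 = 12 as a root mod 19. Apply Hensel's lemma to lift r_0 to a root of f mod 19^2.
r_1 = 126 (mod 361)

Hensel: r_{i+1} = r_i − f(r_i)·(f′(r_i))^{-1} mod 19^{i+2}, f′(x) = 2x + 2. Iterate:
  r_0 = 12 (mod 19)
  r_1 = 126 (mod 361)
Final: r = 126 satisfies f(r) ≡ 0 mod 19^2.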